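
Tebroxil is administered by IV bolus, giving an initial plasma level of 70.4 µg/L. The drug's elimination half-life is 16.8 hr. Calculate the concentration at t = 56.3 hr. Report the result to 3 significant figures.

k = ln 2 / 16.8 = 0.04126 hr⁻¹
C(t) = C₀ e^(−kt) = 70.4 × e^(−0.04126 × 56.3) = 70.4 × e^(−2.323) = 70.4 × 0.09799 ≈ 6.90 µg/L

6.90 µg/L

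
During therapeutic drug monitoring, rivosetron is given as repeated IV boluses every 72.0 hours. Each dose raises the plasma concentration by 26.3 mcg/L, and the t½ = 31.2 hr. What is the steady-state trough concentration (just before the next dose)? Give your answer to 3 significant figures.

6.66 mcg/L

k = ln 2 / 31.2 = 0.02222 hr⁻¹
Fraction remaining after one interval: e^(−kτ) = e^(−0.02222 × 72.0) = 0.2020
R = 1 / (1 − 0.2020) = 1.253
Css,max = 26.3 × 1.253 = 32.96 mcg/L
Css,min = Css,max × e^(−kτ) = 32.96 × 0.2020 ≈ 6.66 mcg/L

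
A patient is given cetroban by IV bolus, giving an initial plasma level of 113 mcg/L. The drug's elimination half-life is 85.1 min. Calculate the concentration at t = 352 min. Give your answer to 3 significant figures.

6.43 mcg/L

k = ln 2 / 85.1 = 0.008145 min⁻¹
C(t) = C₀ e^(−kt) = 113 × e^(−0.008145 × 352) = 113 × e^(−2.867) = 113 × 0.05687 ≈ 6.43 mcg/L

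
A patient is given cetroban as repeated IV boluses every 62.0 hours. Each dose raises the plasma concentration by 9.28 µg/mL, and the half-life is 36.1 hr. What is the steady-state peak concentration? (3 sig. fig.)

k = ln 2 / 36.1 = 0.01920 hr⁻¹
Fraction remaining after one interval: e^(−kτ) = e^(−0.01920 × 62.0) = 0.3041
R = 1 / (1 − 0.3041) = 1.437
Css,max = 9.28 × 1.437 ≈ 13.3 µg/mL

13.3 µg/mL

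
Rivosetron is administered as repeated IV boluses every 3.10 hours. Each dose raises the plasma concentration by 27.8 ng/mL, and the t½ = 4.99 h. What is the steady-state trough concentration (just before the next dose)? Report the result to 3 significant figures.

k = ln 2 / 4.99 = 0.1389 h⁻¹
Fraction remaining after one interval: e^(−kτ) = e^(−0.1389 × 3.10) = 0.6501
R = 1 / (1 − 0.6501) = 2.858
Css,max = 27.8 × 2.858 = 79.45 ng/mL
Css,min = Css,max × e^(−kτ) = 79.45 × 0.6501 ≈ 51.7 ng/mL

51.7 ng/mL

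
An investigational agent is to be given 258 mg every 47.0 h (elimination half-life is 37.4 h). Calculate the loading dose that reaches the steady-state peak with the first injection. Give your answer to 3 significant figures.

k = ln 2 / 37.4 = 0.01853 h⁻¹
Accumulation ratio R = 1 / (1 − e^(−kτ)) = 1 / (1 − e^(−0.01853×47.0)) = 1 / (1 − 0.4185) = 1.720
Loading dose = maintenance dose × R = 258 × 1.720 ≈ 444 mg

444 mg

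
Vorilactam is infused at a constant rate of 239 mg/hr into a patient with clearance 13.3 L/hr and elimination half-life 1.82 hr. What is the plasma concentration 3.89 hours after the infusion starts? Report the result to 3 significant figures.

13.9 mg/L

Css = rate / CL = 239 / 13.3 = 17.97 mg/L
k = ln 2 / 1.82 = 0.3809 hr⁻¹
C(t) = Css (1 − e^(−kt)) = 17.97 × (1 − e^(−1.482)) = 17.97 × 0.7727 ≈ 13.9 mg/L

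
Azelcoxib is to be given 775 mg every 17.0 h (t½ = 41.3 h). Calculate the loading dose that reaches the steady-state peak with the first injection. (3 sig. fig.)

k = ln 2 / 41.3 = 0.01678 h⁻¹
Accumulation ratio R = 1 / (1 − e^(−kτ)) = 1 / (1 − e^(−0.01678×17.0)) = 1 / (1 − 0.7518) = 4.029
Loading dose = maintenance dose × R = 775 × 4.029 ≈ 3120 mg

3120 mg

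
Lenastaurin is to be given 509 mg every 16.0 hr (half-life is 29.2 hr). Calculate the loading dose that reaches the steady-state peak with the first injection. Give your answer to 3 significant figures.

1610 mg

k = ln 2 / 29.2 = 0.02374 hr⁻¹
Accumulation ratio R = 1 / (1 − e^(−kτ)) = 1 / (1 − e^(−0.02374×16.0)) = 1 / (1 − 0.6840) = 3.164
Loading dose = maintenance dose × R = 509 × 3.164 ≈ 1610 mg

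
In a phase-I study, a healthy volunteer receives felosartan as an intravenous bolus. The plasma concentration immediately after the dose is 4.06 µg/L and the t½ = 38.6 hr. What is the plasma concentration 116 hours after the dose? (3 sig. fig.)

0.506 µg/L

k = ln 2 / 38.6 = 0.01796 hr⁻¹
116 hr is 3.005 half-lives, so C = 4.06 × (1/2)^3.005 = 4.06 × 0.1246 ≈ 0.506 µg/L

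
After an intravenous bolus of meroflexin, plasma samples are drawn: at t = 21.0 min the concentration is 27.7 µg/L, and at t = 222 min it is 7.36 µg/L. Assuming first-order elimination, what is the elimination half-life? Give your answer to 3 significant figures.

105 minutes

k = ln(C₁/C₂) / (t₂ − t₁) = ln(27.7/7.36) / (222 − 21.0)
  = 1.325 / 201.0 = 0.006594 min⁻¹
t½ = ln 2 / k = ln 2 / 0.006594 ≈ 105 minutes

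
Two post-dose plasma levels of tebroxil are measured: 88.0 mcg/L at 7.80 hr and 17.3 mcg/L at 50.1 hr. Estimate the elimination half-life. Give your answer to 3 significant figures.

k = ln(C₁/C₂) / (t₂ − t₁) = ln(88.0/17.3) / (50.1 − 7.80)
  = 1.627 / 42.30 = 0.03845 hr⁻¹
t½ = ln 2 / k = ln 2 / 0.03845 ≈ 18.0 hours

18.0 hours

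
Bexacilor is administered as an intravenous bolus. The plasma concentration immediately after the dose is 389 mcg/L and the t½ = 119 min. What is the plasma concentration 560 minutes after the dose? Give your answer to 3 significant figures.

k = ln 2 / 119 = 0.005825 min⁻¹
560 min is 4.706 half-lives, so C = 389 × (1/2)^4.706 = 389 × 0.03832 ≈ 14.9 mcg/L

14.9 mcg/L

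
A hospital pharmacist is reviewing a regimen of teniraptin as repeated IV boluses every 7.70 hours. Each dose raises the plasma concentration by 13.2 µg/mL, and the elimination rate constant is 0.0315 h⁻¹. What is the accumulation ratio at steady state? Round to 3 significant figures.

Fraction remaining after one interval: e^(−kτ) = e^(−0.03150 × 7.70) = 0.7846
R = 1 / (1 − 0.7846) = 1 / 0.2154 ≈ 4.64

4.64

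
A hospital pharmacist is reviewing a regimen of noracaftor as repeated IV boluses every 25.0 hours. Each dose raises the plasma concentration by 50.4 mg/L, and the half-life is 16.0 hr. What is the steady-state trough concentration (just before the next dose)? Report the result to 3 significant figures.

k = ln 2 / 16.0 = 0.04332 hr⁻¹
Fraction remaining after one interval: e^(−kτ) = e^(−0.04332 × 25.0) = 0.3386
R = 1 / (1 − 0.3386) = 1.512
Css,max = 50.4 × 1.512 = 76.20 mg/L
Css,min = Css,max × e^(−kτ) = 76.20 × 0.3386 ≈ 25.8 mg/L

25.8 mg/L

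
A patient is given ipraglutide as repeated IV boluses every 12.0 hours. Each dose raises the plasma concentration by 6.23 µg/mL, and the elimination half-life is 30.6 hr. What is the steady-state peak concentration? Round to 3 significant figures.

26.2 µg/mL

k = ln 2 / 30.6 = 0.02265 hr⁻¹
Fraction remaining after one interval: e^(−kτ) = e^(−0.02265 × 12.0) = 0.7620
R = 1 / (1 − 0.7620) = 4.201
Css,max = 6.23 × 4.201 ≈ 26.2 µg/mL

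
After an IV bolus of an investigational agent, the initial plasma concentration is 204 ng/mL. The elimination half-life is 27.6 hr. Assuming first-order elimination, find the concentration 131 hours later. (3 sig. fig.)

k = ln 2 / 27.6 = 0.02511 hr⁻¹
C(t) = C₀ e^(−kt) = 204 × e^(−0.02511 × 131) = 204 × e^(−3.290) = 204 × 0.03726 ≈ 7.60 ng/mL

7.60 ng/mL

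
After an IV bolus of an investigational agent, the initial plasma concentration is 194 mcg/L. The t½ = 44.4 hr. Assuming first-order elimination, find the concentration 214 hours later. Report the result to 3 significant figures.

k = ln 2 / 44.4 = 0.01561 hr⁻¹
C(t) = C₀ e^(−kt) = 194 × e^(−0.01561 × 214) = 194 × e^(−3.341) = 194 × 0.03541 ≈ 6.87 mcg/L

6.87 mcg/L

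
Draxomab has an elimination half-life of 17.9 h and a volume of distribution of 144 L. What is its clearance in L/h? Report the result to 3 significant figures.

5.58 L/h

k = ln 2 / t½ = ln 2 / 17.9 = 0.03872 h⁻¹
CL = k · V = 0.03872 × 144 ≈ 5.58 L/h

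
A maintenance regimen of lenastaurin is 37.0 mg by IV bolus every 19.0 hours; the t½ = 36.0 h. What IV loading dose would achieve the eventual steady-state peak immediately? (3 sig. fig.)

k = ln 2 / 36.0 = 0.01925 h⁻¹
Accumulation ratio R = 1 / (1 − e^(−kτ)) = 1 / (1 − e^(−0.01925×19.0)) = 1 / (1 − 0.6936) = 3.264
Loading dose = maintenance dose × R = 37.0 × 3.264 ≈ 121 mg

121 mg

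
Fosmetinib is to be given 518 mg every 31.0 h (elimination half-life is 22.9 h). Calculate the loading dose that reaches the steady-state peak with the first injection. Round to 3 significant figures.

851 mg

k = ln 2 / 22.9 = 0.03027 h⁻¹
Accumulation ratio R = 1 / (1 − e^(−kτ)) = 1 / (1 − e^(−0.03027×31.0)) = 1 / (1 − 0.3913) = 1.643
Loading dose = maintenance dose × R = 518 × 1.643 ≈ 851 mg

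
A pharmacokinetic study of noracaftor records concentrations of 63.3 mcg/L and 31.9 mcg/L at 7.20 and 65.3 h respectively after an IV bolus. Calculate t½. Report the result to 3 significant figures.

k = ln(C₁/C₂) / (t₂ − t₁) = ln(63.3/31.9) / (65.3 − 7.20)
  = 0.6853 / 58.10 = 0.01179 h⁻¹
t½ = ln 2 / k = ln 2 / 0.01179 ≈ 58.8 hours

58.8 hours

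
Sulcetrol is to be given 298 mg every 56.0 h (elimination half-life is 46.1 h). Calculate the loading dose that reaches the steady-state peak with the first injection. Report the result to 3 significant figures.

k = ln 2 / 46.1 = 0.01504 h⁻¹
Accumulation ratio R = 1 / (1 − e^(−kτ)) = 1 / (1 − e^(−0.01504×56.0)) = 1 / (1 − 0.4308) = 1.757
Loading dose = maintenance dose × R = 298 × 1.757 ≈ 524 mg

524 mg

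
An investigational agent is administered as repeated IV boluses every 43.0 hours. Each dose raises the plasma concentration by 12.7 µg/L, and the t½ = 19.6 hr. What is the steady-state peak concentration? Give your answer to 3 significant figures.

k = ln 2 / 19.6 = 0.03536 hr⁻¹
Fraction remaining after one interval: e^(−kτ) = e^(−0.03536 × 43.0) = 0.2186
R = 1 / (1 − 0.2186) = 1.280
Css,max = 12.7 × 1.280 ≈ 16.3 µg/L

16.3 µg/L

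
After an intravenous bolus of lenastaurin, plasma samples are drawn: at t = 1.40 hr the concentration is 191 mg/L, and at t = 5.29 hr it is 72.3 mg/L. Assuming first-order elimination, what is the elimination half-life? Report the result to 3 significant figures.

k = ln(C₁/C₂) / (t₂ − t₁) = ln(191/72.3) / (5.29 − 1.40)
  = 0.9714 / 3.890 = 0.2497 hr⁻¹
t½ = ln 2 / k = ln 2 / 0.2497 ≈ 2.78 hours

2.78 hours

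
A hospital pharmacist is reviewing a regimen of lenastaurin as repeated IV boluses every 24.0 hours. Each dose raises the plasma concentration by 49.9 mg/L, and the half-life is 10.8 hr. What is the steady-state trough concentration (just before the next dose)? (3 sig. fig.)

k = ln 2 / 10.8 = 0.06418 hr⁻¹
Fraction remaining after one interval: e^(−kτ) = e^(−0.06418 × 24.0) = 0.2143
R = 1 / (1 − 0.2143) = 1.273
Css,max = 49.9 × 1.273 = 63.51 mg/L
Css,min = Css,max × e^(−kτ) = 63.51 × 0.2143 ≈ 13.6 mg/L

13.6 mg/L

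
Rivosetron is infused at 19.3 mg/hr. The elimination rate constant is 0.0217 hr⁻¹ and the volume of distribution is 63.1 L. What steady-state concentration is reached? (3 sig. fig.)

14.1 mg/L

CL = k · V = 0.0217 × 63.1 = 1.369 L/hr
Css = rate / CL = 19.3 / 1.369 ≈ 14.1 mg/L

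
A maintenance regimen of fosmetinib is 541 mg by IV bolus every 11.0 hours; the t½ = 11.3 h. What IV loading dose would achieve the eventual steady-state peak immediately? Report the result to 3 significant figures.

k = ln 2 / 11.3 = 0.06134 h⁻¹
Accumulation ratio R = 1 / (1 − e^(−kτ)) = 1 / (1 − e^(−0.06134×11.0)) = 1 / (1 − 0.5093) = 2.038
Loading dose = maintenance dose × R = 541 × 2.038 ≈ 1100 mg

1100 mg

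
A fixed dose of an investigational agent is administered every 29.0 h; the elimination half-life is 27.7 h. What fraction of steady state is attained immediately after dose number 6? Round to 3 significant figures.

k = ln 2 / 27.7 = 0.02502 h⁻¹
f_n = 1 − e^(−nkτ) = 1 − e^(−6 × 0.02502 × 29.0) = 1 − e^(−4.354) = 1 − 0.01285 ≈ 0.987

0.987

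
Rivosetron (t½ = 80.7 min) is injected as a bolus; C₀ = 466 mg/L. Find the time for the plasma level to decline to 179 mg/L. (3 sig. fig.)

111 minutes

k = ln 2 / 80.7 = 0.008589 min⁻¹
C(t) = C₀ e^(−kt)  ⇒  t = ln(C₀/C) / k
t = ln(466/179) / 0.008589 = 0.9568 / 0.008589 ≈ 111 minutes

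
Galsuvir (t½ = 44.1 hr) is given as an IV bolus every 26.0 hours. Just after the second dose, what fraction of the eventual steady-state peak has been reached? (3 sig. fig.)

k = ln 2 / 44.1 = 0.01572 hr⁻¹
f_n = 1 − e^(−nkτ) = 1 − e^(−2 × 0.01572 × 26.0) = 1 − e^(−0.8173) = 1 − 0.4416 ≈ 0.558

0.558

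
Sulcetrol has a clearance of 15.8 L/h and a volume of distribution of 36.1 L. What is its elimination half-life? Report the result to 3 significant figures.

k = CL / V = 15.8 / 36.1 = 0.4377 h⁻¹
t½ = ln 2 / k = ln 2 / 0.4377 ≈ 1.58 hours

1.58 hours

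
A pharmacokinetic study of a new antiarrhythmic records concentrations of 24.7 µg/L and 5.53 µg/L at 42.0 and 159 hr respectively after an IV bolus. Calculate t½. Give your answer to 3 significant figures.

k = ln(C₁/C₂) / (t₂ − t₁) = ln(24.7/5.53) / (159 − 42.0)
  = 1.497 / 117.0 = 0.01279 hr⁻¹
t½ = ln 2 / k = ln 2 / 0.01279 ≈ 54.2 hours

54.2 hours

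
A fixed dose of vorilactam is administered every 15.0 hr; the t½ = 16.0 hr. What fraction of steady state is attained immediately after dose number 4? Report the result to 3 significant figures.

0.926

k = ln 2 / 16.0 = 0.04332 hr⁻¹
f_n = 1 − e^(−nkτ) = 1 − e^(−4 × 0.04332 × 15.0) = 1 − e^(−2.599) = 1 − 0.07433 ≈ 0.926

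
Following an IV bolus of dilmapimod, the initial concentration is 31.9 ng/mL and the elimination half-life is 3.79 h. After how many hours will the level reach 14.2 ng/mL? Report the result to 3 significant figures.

4.43 hours

k = ln 2 / 3.79 = 0.1829 h⁻¹
C(t) = C₀ e^(−kt)  ⇒  t = ln(C₀/C) / k
t = ln(31.9/14.2) / 0.1829 = 0.8094 / 0.1829 ≈ 4.43 hours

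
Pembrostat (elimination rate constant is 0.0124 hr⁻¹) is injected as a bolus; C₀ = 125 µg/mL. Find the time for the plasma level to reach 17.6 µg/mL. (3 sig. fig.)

C(t) = C₀ e^(−kt)  ⇒  t = ln(C₀/C) / k
t = ln(125/17.6) / 0.01240 = 1.960 / 0.01240 ≈ 158 hours

158 hours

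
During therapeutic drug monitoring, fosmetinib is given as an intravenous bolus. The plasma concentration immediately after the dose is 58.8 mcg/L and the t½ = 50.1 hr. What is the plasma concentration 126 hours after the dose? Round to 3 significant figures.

10.3 mcg/L

k = ln 2 / 50.1 = 0.01384 hr⁻¹
126 hr is 2.515 half-lives, so C = 58.8 × (1/2)^2.515 = 58.8 × 0.1750 ≈ 10.3 mcg/L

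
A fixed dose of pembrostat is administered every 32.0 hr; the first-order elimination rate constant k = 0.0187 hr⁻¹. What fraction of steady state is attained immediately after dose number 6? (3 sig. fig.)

f_n = 1 − e^(−nkτ) = 1 − e^(−6 × 0.01870 × 32.0) = 1 − e^(−3.590) = 1 − 0.02759 ≈ 0.972

0.972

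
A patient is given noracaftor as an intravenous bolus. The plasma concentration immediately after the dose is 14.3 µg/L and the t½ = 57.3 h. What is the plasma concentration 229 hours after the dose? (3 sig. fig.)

k = ln 2 / 57.3 = 0.01210 h⁻¹
229 h is 3.997 half-lives, so C = 14.3 × (1/2)^3.997 = 14.3 × 0.06265 ≈ 0.896 µg/L

0.896 µg/L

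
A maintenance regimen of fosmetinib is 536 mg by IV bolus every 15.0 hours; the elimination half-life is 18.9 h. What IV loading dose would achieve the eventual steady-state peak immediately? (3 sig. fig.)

k = ln 2 / 18.9 = 0.03667 h⁻¹
Accumulation ratio R = 1 / (1 − e^(−kτ)) = 1 / (1 − e^(−0.03667×15.0)) = 1 / (1 − 0.5769) = 2.363
Loading dose = maintenance dose × R = 536 × 2.363 ≈ 1270 mg

1270 mg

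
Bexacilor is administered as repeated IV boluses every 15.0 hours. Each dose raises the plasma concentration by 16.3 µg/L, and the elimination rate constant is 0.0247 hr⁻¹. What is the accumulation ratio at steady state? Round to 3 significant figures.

3.23

Fraction remaining after one interval: e^(−kτ) = e^(−0.02470 × 15.0) = 0.6904
R = 1 / (1 − 0.6904) = 1 / 0.3096 ≈ 3.23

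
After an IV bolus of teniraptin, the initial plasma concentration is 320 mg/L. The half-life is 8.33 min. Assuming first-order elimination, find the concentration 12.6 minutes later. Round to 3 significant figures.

k = ln 2 / 8.33 = 0.08321 min⁻¹
12.6 min is 1.513 half-lives, so C = 320 × (1/2)^1.513 = 320 × 0.3505 ≈ 112 mg/L

112 mg/L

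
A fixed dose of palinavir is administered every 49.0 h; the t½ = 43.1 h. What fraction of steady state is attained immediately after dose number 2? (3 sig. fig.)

k = ln 2 / 43.1 = 0.01608 h⁻¹
f_n = 1 − e^(−nkτ) = 1 − e^(−2 × 0.01608 × 49.0) = 1 − e^(−1.576) = 1 − 0.2068 ≈ 0.793

0.793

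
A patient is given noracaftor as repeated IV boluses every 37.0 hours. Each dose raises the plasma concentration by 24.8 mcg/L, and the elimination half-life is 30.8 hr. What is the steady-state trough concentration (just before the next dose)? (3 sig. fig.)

k = ln 2 / 30.8 = 0.02250 hr⁻¹
Fraction remaining after one interval: e^(−kτ) = e^(−0.02250 × 37.0) = 0.4349
R = 1 / (1 − 0.4349) = 1.770
Css,max = 24.8 × 1.770 = 43.88 mcg/L
Css,min = Css,max × e^(−kτ) = 43.88 × 0.4349 ≈ 19.1 mcg/L

19.1 mcg/L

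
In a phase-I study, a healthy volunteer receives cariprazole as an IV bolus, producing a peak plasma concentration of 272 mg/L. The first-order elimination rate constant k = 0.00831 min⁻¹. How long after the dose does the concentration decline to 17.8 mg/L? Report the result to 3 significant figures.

328 minutes

C(t) = C₀ e^(−kt)  ⇒  t = ln(C₀/C) / k
t = ln(272/17.8) / 0.008310 = 2.727 / 0.008310 ≈ 328 minutes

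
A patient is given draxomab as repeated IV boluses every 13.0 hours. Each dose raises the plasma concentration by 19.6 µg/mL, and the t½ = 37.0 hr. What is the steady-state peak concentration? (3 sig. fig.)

90.7 µg/mL

k = ln 2 / 37.0 = 0.01873 hr⁻¹
Fraction remaining after one interval: e^(−kτ) = e^(−0.01873 × 13.0) = 0.7838
R = 1 / (1 − 0.7838) = 4.626
Css,max = 19.6 × 4.626 ≈ 90.7 µg/mL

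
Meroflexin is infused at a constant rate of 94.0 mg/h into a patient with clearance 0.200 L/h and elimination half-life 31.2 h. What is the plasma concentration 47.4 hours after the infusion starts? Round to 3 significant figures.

306 µg/mL

Css = rate / CL = 94.0 / 0.200 = 470.0 µg/mL
k = ln 2 / 31.2 = 0.02222 h⁻¹
C(t) = Css (1 − e^(−kt)) = 470.0 × (1 − e^(−1.053)) = 470.0 × 0.6511 ≈ 306 µg/mL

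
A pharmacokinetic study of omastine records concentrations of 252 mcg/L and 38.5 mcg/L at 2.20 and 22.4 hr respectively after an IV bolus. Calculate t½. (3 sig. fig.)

7.45 hours

k = ln(C₁/C₂) / (t₂ − t₁) = ln(252/38.5) / (22.4 − 2.20)
  = 1.879 / 20.20 = 0.09301 hr⁻¹
t½ = ln 2 / k = ln 2 / 0.09301 ≈ 7.45 hours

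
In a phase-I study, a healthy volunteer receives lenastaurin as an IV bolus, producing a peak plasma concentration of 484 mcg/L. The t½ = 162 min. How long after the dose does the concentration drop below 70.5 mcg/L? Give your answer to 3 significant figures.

k = ln 2 / 162 = 0.004279 min⁻¹
C(t) = C₀ e^(−kt)  ⇒  t = ln(C₀/C) / k
t = ln(484/70.5) / 0.004279 = 1.926 / 0.004279 ≈ 450 minutes

450 minutes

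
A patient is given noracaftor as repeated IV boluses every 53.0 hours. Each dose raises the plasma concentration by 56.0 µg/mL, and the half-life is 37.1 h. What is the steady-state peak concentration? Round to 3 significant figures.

k = ln 2 / 37.1 = 0.01868 h⁻¹
Fraction remaining after one interval: e^(−kτ) = e^(−0.01868 × 53.0) = 0.3715
R = 1 / (1 − 0.3715) = 1.591
Css,max = 56.0 × 1.591 ≈ 89.1 µg/mL

89.1 µg/mL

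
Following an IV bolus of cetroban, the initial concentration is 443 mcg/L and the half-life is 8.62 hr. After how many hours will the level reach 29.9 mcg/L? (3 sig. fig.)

k = ln 2 / 8.62 = 0.08041 hr⁻¹
C(t) = C₀ e^(−kt)  ⇒  t = ln(C₀/C) / k
t = ln(443/29.9) / 0.08041 = 2.696 / 0.08041 ≈ 33.5 hours

33.5 hours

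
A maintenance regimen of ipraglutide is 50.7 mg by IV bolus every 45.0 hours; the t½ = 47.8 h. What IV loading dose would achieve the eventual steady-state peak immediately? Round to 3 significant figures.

k = ln 2 / 47.8 = 0.01450 h⁻¹
Accumulation ratio R = 1 / (1 − e^(−kτ)) = 1 / (1 − e^(−0.01450×45.0)) = 1 / (1 − 0.5207) = 2.086
Loading dose = maintenance dose × R = 50.7 × 2.086 ≈ 106 mg

106 mg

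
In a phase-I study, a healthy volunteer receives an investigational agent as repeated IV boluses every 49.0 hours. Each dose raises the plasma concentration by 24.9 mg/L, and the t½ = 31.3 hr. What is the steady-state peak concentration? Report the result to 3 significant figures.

37.6 mg/L

k = ln 2 / 31.3 = 0.02215 hr⁻¹
Fraction remaining after one interval: e^(−kτ) = e^(−0.02215 × 49.0) = 0.3379
R = 1 / (1 − 0.3379) = 1.510
Css,max = 24.9 × 1.510 ≈ 37.6 mg/L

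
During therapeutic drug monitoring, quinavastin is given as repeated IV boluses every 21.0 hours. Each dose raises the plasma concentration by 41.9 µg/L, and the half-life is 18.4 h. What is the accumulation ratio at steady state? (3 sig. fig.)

k = ln 2 / 18.4 = 0.03767 h⁻¹
Fraction remaining after one interval: e^(−kτ) = e^(−0.03767 × 21.0) = 0.4533
R = 1 / (1 − 0.4533) = 1 / 0.5467 ≈ 1.83

1.83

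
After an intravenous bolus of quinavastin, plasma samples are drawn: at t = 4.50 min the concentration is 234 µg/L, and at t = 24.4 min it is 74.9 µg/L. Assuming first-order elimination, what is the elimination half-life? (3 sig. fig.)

k = ln(C₁/C₂) / (t₂ − t₁) = ln(234/74.9) / (24.4 − 4.50)
  = 1.139 / 19.90 = 0.05724 min⁻¹
t½ = ln 2 / k = ln 2 / 0.05724 ≈ 12.1 minutes

12.1 minutes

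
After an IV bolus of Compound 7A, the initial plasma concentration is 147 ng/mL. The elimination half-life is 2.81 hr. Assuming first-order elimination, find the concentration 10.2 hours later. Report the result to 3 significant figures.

k = ln 2 / 2.81 = 0.2467 hr⁻¹
10.2 hr is 3.630 half-lives, so C = 147 × (1/2)^3.630 = 147 × 0.08078 ≈ 11.9 ng/mL

11.9 ng/mL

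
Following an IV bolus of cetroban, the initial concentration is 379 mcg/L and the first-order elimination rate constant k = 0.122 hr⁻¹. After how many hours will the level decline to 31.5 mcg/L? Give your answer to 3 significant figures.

C(t) = C₀ e^(−kt)  ⇒  t = ln(C₀/C) / k
t = ln(379/31.5) / 0.1220 = 2.488 / 0.1220 ≈ 20.4 hours

20.4 hours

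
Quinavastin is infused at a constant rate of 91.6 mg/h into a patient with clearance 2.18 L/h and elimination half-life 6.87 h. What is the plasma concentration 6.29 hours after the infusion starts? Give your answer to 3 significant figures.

19.7 µg/mL

Css = rate / CL = 91.6 / 2.18 = 42.02 µg/mL
k = ln 2 / 6.87 = 0.1009 h⁻¹
C(t) = Css (1 − e^(−kt)) = 42.02 × (1 − e^(−0.6346)) = 42.02 × 0.4699 ≈ 19.7 µg/mL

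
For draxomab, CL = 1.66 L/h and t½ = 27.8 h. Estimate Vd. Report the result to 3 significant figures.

k = ln 2 / t½ = ln 2 / 27.8 = 0.02493 h⁻¹
V = CL / k = 1.66 / 0.02493 ≈ 66.6 L

66.6 L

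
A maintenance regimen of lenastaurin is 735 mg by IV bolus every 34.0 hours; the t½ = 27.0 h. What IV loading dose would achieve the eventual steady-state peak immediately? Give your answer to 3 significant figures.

k = ln 2 / 27.0 = 0.02567 h⁻¹
Accumulation ratio R = 1 / (1 − e^(−kτ)) = 1 / (1 − e^(−0.02567×34.0)) = 1 / (1 − 0.4178) = 1.718
Loading dose = maintenance dose × R = 735 × 1.718 ≈ 1260 mg

1260 mg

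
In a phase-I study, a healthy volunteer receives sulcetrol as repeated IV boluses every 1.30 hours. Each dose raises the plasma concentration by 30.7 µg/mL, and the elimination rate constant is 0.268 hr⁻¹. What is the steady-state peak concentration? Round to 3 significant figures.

104 µg/mL

Fraction remaining after one interval: e^(−kτ) = e^(−0.2680 × 1.30) = 0.7058
R = 1 / (1 − 0.7058) = 3.399
Css,max = 30.7 × 3.399 ≈ 104 µg/mL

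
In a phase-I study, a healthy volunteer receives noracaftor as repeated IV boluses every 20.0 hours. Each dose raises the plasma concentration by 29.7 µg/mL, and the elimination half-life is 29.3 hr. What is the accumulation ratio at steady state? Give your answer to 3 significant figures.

2.65

k = ln 2 / 29.3 = 0.02366 hr⁻¹
Fraction remaining after one interval: e^(−kτ) = e^(−0.02366 × 20.0) = 0.6230
R = 1 / (1 − 0.6230) = 1 / 0.3770 ≈ 2.65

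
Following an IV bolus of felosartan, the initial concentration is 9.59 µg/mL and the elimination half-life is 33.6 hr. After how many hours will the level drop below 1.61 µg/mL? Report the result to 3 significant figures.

k = ln 2 / 33.6 = 0.02063 hr⁻¹
C(t) = C₀ e^(−kt)  ⇒  t = ln(C₀/C) / k
t = ln(9.59/1.61) / 0.02063 = 1.784 / 0.02063 ≈ 86.5 hours

86.5 hours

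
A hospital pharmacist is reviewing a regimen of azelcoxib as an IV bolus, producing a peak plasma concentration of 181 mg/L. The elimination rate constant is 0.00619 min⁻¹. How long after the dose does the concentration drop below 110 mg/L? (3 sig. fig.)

80.5 minutes

C(t) = C₀ e^(−kt)  ⇒  t = ln(C₀/C) / k
t = ln(181/110) / 0.006190 = 0.4980 / 0.006190 ≈ 80.5 minutes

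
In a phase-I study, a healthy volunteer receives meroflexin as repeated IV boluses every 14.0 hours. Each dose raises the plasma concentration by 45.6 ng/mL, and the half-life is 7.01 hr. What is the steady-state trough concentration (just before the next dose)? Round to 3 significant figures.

15.2 ng/mL

k = ln 2 / 7.01 = 0.09888 hr⁻¹
Fraction remaining after one interval: e^(−kτ) = e^(−0.09888 × 14.0) = 0.2505
R = 1 / (1 − 0.2505) = 1.334
Css,max = 45.6 × 1.334 = 60.84 ng/mL
Css,min = Css,max × e^(−kτ) = 60.84 × 0.2505 ≈ 15.2 ng/mL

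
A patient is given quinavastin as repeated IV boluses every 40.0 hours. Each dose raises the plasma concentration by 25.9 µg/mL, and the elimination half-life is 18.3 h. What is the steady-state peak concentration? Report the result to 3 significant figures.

k = ln 2 / 18.3 = 0.03788 h⁻¹
Fraction remaining after one interval: e^(−kτ) = e^(−0.03788 × 40.0) = 0.2198
R = 1 / (1 − 0.2198) = 1.282
Css,max = 25.9 × 1.282 ≈ 33.2 µg/mL

33.2 µg/mL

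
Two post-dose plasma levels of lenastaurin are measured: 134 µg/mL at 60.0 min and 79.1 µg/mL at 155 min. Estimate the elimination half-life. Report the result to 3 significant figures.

k = ln(C₁/C₂) / (t₂ − t₁) = ln(134/79.1) / (155 − 60.0)
  = 0.5271 / 95.00 = 0.005549 min⁻¹
t½ = ln 2 / k = ln 2 / 0.005549 ≈ 125 minutes

125 minutes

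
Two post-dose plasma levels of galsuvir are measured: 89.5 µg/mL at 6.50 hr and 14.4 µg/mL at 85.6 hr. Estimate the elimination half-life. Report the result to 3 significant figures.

k = ln(C₁/C₂) / (t₂ − t₁) = ln(89.5/14.4) / (85.6 − 6.50)
  = 1.827 / 79.10 = 0.02310 hr⁻¹
t½ = ln 2 / k = ln 2 / 0.02310 ≈ 30.0 hours

30.0 hours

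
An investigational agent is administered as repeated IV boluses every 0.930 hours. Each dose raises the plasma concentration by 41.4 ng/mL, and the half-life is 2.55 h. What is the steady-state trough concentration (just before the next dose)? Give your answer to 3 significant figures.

144 ng/mL

k = ln 2 / 2.55 = 0.2718 h⁻¹
Fraction remaining after one interval: e^(−kτ) = e^(−0.2718 × 0.930) = 0.7766
R = 1 / (1 − 0.7766) = 4.477
Css,max = 41.4 × 4.477 = 185.3 ng/mL
Css,min = Css,max × e^(−kτ) = 185.3 × 0.7766 ≈ 144 ng/mL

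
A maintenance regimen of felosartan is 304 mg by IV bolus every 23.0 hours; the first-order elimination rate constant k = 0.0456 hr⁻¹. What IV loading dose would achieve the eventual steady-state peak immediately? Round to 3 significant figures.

Accumulation ratio R = 1 / (1 − e^(−kτ)) = 1 / (1 − e^(−0.04560×23.0)) = 1 / (1 − 0.3504) = 1.539
Loading dose = maintenance dose × R = 304 × 1.539 ≈ 468 mg

468 mg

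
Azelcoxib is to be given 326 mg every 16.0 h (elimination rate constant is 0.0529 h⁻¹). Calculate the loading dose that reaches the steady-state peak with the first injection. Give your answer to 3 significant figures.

Accumulation ratio R = 1 / (1 − e^(−kτ)) = 1 / (1 − e^(−0.05290×16.0)) = 1 / (1 − 0.4290) = 1.751
Loading dose = maintenance dose × R = 326 × 1.751 ≈ 571 mg

571 mg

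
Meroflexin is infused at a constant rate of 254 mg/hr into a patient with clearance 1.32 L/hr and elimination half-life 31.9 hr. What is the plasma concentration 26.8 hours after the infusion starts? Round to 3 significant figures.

84.9 mg/L

Css = rate / CL = 254 / 1.32 = 192.4 mg/L
k = ln 2 / 31.9 = 0.02173 hr⁻¹
C(t) = Css (1 − e^(−kt)) = 192.4 × (1 − e^(−0.5823)) = 192.4 × 0.4414 ≈ 84.9 mg/L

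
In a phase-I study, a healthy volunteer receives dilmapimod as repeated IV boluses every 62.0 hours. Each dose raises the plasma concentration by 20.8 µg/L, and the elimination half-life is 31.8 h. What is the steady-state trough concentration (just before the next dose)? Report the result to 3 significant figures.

7.27 µg/L

k = ln 2 / 31.8 = 0.02180 h⁻¹
Fraction remaining after one interval: e^(−kτ) = e^(−0.02180 × 62.0) = 0.2589
R = 1 / (1 − 0.2589) = 1.349
Css,max = 20.8 × 1.349 = 28.07 µg/L
Css,min = Css,max × e^(−kτ) = 28.07 × 0.2589 ≈ 7.27 µg/L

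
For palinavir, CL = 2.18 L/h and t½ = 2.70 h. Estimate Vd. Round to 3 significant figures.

k = ln 2 / t½ = ln 2 / 2.70 = 0.2567 h⁻¹
V = CL / k = 2.18 / 0.2567 ≈ 8.49 L

8.49 L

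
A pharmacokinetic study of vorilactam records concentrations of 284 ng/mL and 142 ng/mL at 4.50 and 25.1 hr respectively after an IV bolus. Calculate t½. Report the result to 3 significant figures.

k = ln(C₁/C₂) / (t₂ − t₁) = ln(284/142) / (25.1 − 4.50)
  = 0.6931 / 20.60 = 0.03365 hr⁻¹
t½ = ln 2 / k = ln 2 / 0.03365 ≈ 20.6 hours

20.6 hours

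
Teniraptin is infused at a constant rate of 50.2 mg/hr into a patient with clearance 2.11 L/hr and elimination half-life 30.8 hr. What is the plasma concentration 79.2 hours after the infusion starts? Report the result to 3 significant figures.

Css = rate / CL = 50.2 / 2.11 = 23.79 µg/mL
k = ln 2 / 30.8 = 0.02250 hr⁻¹
C(t) = Css (1 − e^(−kt)) = 23.79 × (1 − e^(−1.782)) = 23.79 × 0.8318 ≈ 19.8 µg/mL

19.8 µg/mL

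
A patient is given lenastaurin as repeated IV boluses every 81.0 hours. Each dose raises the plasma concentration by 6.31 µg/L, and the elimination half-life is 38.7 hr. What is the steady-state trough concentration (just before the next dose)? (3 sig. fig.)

k = ln 2 / 38.7 = 0.01791 hr⁻¹
Fraction remaining after one interval: e^(−kτ) = e^(−0.01791 × 81.0) = 0.2344
R = 1 / (1 − 0.2344) = 1.306
Css,max = 6.31 × 1.306 = 8.242 µg/L
Css,min = Css,max × e^(−kτ) = 8.242 × 0.2344 ≈ 1.93 µg/L

1.93 µg/L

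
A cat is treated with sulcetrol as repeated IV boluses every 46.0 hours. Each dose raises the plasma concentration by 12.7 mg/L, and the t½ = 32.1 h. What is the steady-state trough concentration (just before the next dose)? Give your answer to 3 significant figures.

k = ln 2 / 32.1 = 0.02159 h⁻¹
Fraction remaining after one interval: e^(−kτ) = e^(−0.02159 × 46.0) = 0.3704
R = 1 / (1 − 0.3704) = 1.588
Css,max = 12.7 × 1.588 = 20.17 mg/L
Css,min = Css,max × e^(−kτ) = 20.17 × 0.3704 ≈ 7.47 mg/L

7.47 mg/L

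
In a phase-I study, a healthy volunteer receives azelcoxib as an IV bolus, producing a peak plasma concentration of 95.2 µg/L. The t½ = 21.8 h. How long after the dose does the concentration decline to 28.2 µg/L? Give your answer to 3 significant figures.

k = ln 2 / 21.8 = 0.03180 h⁻¹
C(t) = C₀ e^(−kt)  ⇒  t = ln(C₀/C) / k
t = ln(95.2/28.2) / 0.03180 = 1.217 / 0.03180 ≈ 38.3 hours

38.3 hours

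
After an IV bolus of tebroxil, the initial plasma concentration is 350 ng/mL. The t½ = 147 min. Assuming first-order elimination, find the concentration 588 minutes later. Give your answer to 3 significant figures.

21.9 ng/mL

k = ln 2 / 147 = 0.004715 min⁻¹
C(t) = C₀ e^(−kt) = 350 × e^(−0.004715 × 588) = 350 × e^(−2.773) = 350 × 0.06250 ≈ 21.9 ng/mL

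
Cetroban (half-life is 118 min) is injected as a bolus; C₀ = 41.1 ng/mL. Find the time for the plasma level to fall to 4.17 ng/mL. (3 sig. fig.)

k = ln 2 / 118 = 0.005874 min⁻¹
C(t) = C₀ e^(−kt)  ⇒  t = ln(C₀/C) / k
t = ln(41.1/4.17) / 0.005874 = 2.288 / 0.005874 ≈ 390 minutes

390 minutes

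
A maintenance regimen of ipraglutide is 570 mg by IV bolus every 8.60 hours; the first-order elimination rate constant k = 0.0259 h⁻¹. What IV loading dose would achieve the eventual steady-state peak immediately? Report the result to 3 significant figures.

Accumulation ratio R = 1 / (1 − e^(−kτ)) = 1 / (1 − e^(−0.02590×8.60)) = 1 / (1 − 0.8003) = 5.008
Loading dose = maintenance dose × R = 570 × 5.008 ≈ 2850 mg

2850 mg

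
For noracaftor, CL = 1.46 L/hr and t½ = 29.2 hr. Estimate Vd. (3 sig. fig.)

k = ln 2 / t½ = ln 2 / 29.2 = 0.02374 hr⁻¹
V = CL / k = 1.46 / 0.02374 ≈ 61.5 L

61.5 L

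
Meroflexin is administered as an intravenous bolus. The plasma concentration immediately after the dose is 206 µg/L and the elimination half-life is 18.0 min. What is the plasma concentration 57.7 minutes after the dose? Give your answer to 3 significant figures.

k = ln 2 / 18.0 = 0.03851 min⁻¹
57.7 min is 3.206 half-lives, so C = 206 × (1/2)^3.206 = 206 × 0.1084 ≈ 22.3 µg/L

22.3 µg/L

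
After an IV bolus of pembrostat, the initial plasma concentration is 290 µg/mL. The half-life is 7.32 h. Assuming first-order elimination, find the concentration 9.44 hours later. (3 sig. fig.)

k = ln 2 / 7.32 = 0.09469 h⁻¹
9.44 h is 1.290 half-lives, so C = 290 × (1/2)^1.290 = 290 × 0.4091 ≈ 119 µg/mL

119 µg/mL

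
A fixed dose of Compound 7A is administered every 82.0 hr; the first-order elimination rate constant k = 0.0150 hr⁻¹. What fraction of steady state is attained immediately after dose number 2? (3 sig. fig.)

0.915

f_n = 1 − e^(−nkτ) = 1 − e^(−2 × 0.01500 × 82.0) = 1 − e^(−2.460) = 1 − 0.08543 ≈ 0.915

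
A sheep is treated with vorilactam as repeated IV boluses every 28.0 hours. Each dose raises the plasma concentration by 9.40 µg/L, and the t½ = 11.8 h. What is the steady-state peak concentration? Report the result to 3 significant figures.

11.6 µg/L

k = ln 2 / 11.8 = 0.05874 h⁻¹
Fraction remaining after one interval: e^(−kτ) = e^(−0.05874 × 28.0) = 0.1931
R = 1 / (1 − 0.1931) = 1.239
Css,max = 9.40 × 1.239 ≈ 11.6 µg/L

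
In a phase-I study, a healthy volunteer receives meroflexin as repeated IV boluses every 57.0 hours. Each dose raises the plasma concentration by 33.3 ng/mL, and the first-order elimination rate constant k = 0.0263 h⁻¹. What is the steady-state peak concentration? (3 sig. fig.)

Fraction remaining after one interval: e^(−kτ) = e^(−0.02630 × 57.0) = 0.2233
R = 1 / (1 − 0.2233) = 1.288
Css,max = 33.3 × 1.288 ≈ 42.9 ng/mL

42.9 ng/mL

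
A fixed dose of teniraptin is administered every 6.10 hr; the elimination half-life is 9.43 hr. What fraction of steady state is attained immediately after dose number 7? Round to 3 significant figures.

0.957

k = ln 2 / 9.43 = 0.07350 hr⁻¹
f_n = 1 − e^(−nkτ) = 1 − e^(−7 × 0.07350 × 6.10) = 1 − e^(−3.139) = 1 − 0.04334 ≈ 0.957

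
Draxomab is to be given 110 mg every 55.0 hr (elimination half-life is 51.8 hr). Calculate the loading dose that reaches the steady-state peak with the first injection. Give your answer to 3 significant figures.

k = ln 2 / 51.8 = 0.01338 hr⁻¹
Accumulation ratio R = 1 / (1 − e^(−kτ)) = 1 / (1 − e^(−0.01338×55.0)) = 1 / (1 − 0.4790) = 1.920
Loading dose = maintenance dose × R = 110 × 1.920 ≈ 211 mg

211 mg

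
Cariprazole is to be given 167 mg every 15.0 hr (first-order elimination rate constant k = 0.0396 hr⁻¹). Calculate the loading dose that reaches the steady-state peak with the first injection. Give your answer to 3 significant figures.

Accumulation ratio R = 1 / (1 − e^(−kτ)) = 1 / (1 − e^(−0.03960×15.0)) = 1 / (1 − 0.5521) = 2.233
Loading dose = maintenance dose × R = 167 × 2.233 ≈ 373 mg

373 mg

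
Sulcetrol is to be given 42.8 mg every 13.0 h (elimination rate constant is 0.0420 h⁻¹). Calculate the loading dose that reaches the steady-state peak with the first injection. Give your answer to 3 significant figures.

102 mg

Accumulation ratio R = 1 / (1 − e^(−kτ)) = 1 / (1 − e^(−0.04200×13.0)) = 1 / (1 − 0.5793) = 2.377
Loading dose = maintenance dose × R = 42.8 × 2.377 ≈ 102 mg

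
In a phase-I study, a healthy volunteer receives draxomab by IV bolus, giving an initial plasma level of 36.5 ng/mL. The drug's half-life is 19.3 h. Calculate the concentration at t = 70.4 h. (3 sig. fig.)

k = ln 2 / 19.3 = 0.03591 h⁻¹
C(t) = C₀ e^(−kt) = 36.5 × e^(−0.03591 × 70.4) = 36.5 × e^(−2.528) = 36.5 × 0.07979 ≈ 2.91 ng/mL

2.91 ng/mL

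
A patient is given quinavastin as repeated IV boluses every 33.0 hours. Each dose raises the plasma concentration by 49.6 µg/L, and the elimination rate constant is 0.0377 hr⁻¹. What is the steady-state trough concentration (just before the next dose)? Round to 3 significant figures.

Fraction remaining after one interval: e^(−kτ) = e^(−0.03770 × 33.0) = 0.2882
R = 1 / (1 − 0.2882) = 1.405
Css,max = 49.6 × 1.405 = 69.68 µg/L
Css,min = Css,max × e^(−kτ) = 69.68 × 0.2882 ≈ 20.1 µg/L

20.1 µg/L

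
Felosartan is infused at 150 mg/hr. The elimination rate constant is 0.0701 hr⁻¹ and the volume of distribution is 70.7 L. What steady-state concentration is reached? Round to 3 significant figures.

CL = k · V = 0.0701 × 70.7 = 4.956 L/hr
Css = rate / CL = 150 / 4.956 ≈ 30.3 mg/L

30.3 mg/L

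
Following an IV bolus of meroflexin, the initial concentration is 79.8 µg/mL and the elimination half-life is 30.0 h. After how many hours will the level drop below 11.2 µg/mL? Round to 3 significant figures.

85.0 hours

k = ln 2 / 30.0 = 0.02310 h⁻¹
C(t) = C₀ e^(−kt)  ⇒  t = ln(C₀/C) / k
t = ln(79.8/11.2) / 0.02310 = 1.964 / 0.02310 ≈ 85.0 hours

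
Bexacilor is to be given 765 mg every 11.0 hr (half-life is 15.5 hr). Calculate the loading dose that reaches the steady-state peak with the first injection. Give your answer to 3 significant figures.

k = ln 2 / 15.5 = 0.04472 hr⁻¹
Accumulation ratio R = 1 / (1 − e^(−kτ)) = 1 / (1 − e^(−0.04472×11.0)) = 1 / (1 − 0.6115) = 2.574
Loading dose = maintenance dose × R = 765 × 2.574 ≈ 1970 mg

1970 mg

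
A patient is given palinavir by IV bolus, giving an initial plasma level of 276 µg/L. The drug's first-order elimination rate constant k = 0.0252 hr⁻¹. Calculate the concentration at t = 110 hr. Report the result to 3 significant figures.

17.3 µg/L

C(t) = C₀ e^(−kt) = 276 × e^(−0.02520 × 110) = 276 × e^(−2.772) = 276 × 0.06254 ≈ 17.3 µg/L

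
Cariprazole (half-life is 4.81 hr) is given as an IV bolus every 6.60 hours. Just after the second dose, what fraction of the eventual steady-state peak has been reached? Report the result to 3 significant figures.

k = ln 2 / 4.81 = 0.1441 hr⁻¹
f_n = 1 − e^(−nkτ) = 1 − e^(−2 × 0.1441 × 6.60) = 1 − e^(−1.902) = 1 − 0.1492 ≈ 0.851

0.851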